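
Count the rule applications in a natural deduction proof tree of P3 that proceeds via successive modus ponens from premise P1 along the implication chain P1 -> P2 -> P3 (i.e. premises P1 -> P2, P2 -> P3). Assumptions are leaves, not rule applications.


We have a chain: P1 -> P2 -> P3.
Each modus ponens application produces the next variable.
The chain has 3 propositions, so 3-1 = 2 modus ponens steps.
Total inference nodes = 2

2


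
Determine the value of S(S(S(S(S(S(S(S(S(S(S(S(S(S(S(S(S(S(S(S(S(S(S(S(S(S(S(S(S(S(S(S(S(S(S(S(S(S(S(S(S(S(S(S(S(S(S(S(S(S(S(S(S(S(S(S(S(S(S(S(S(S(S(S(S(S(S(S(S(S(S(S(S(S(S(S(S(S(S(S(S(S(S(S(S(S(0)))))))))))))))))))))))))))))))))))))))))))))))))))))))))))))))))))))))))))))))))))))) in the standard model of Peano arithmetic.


Counting successors applied to 0:
86 applications of S to 0 = 86

86


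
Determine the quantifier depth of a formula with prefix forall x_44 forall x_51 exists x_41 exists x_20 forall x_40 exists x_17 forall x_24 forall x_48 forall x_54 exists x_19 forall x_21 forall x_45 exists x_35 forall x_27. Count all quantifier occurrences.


Quantifier prefix has 14 quantifier symbols.
Quantifier depth = 14

14


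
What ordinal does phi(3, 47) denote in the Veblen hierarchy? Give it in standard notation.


phi(3, 47):
phi(3, beta) = eta_beta (the beta-th eta number, fixed point of zeta).
phi(3, 47) = eta_47

eta_47


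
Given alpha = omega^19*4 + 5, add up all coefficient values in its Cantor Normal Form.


CNF: omega^19*4 + 5
Coefficients: 4 + 5 = 9

9


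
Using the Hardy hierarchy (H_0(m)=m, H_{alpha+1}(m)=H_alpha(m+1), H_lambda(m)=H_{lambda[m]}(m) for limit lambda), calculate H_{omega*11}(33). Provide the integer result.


H_{omega*11}(33):
For the Hardy hierarchy, H_{omega*k}(n) = 2^k * n.
2^11 = 2048.
2048 * 33 = 67584

67584


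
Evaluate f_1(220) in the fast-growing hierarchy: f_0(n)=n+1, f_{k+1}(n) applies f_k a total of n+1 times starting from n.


f_1(220) = f_0^221(220)
f_0 adds 1 each time, applied 221 times.
f_1(220) = 220 + 221 = 441

441


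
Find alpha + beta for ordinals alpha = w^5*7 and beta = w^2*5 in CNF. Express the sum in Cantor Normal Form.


Ordinal addition w^5*7 + w^2*5:
Leading exponent of alpha (5) > leading exponent of beta (2).
Since alpha's term has higher exponent than beta's leading term,
the sum is simply alpha followed by beta.
Result = w^5*7 + w^2*5

w^5*7 + w^2*5


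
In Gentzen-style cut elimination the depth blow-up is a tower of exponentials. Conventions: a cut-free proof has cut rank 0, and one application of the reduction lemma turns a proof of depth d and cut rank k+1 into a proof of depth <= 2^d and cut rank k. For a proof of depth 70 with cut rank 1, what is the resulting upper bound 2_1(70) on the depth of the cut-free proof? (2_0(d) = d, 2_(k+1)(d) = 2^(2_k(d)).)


Each rank reduction sends depth d to at most 2^d; cut rank r needs r reductions.
2_0(70) = 70
2_1(70) = 2^70 = 1180591620717411303424
Cut-free depth bound = 1180591620717411303424

1180591620717411303424


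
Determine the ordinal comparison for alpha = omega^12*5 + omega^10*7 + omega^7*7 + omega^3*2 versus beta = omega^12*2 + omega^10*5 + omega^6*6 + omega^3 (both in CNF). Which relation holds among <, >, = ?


Compare term by term from highest exponent:
alpha = omega^12*5 + omega^10*7 + omega^7*7 + omega^3*2
beta = omega^12*2 + omega^10*5 + omega^6*6 + omega^3
Term 1: alpha has omega^12*5, beta has omega^12*2
Term 2: alpha has omega^10*7, beta has omega^10*5
Term 3: alpha has omega^7*7, beta has omega^6*6
Term 4: alpha has omega^3*2, beta has omega^3*1
Result: alpha > beta

alpha > beta


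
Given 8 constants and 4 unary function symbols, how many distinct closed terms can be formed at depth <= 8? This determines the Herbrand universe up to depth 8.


Herbrand terms by depth:
Depth 0: 8 constants
Depth 1: 32 new terms (running total: 40)
Depth 2: 128 new terms (running total: 168)
Depth 3: 512 new terms (running total: 680)
Depth 4: 2048 new terms (running total: 2728)
Depth 5: 8192 new terms (running total: 10920)
Depth 6: 32768 new terms (running total: 43688)
Depth 7: 131072 new terms (running total: 174760)
Depth 8: 524288 new terms (running total: 699048)
Total distinct ground terms = 699048

699048


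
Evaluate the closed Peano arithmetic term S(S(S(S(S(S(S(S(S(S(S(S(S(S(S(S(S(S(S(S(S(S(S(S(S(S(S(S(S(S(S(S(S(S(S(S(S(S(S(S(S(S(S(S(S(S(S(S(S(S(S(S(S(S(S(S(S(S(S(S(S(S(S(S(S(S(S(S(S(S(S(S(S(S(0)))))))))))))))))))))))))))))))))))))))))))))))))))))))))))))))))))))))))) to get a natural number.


Counting successors applied to 0:
74 applications of S to 0 = 74

74


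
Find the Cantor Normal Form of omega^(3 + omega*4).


omega^(3 + omega*4):
In ordinal addition a term is absorbed by a following term of strictly larger exponent: 0 < 1, so 3 + omega*4 = omega*4.
omega raised to a CNF ordinal is a single CNF term: Result = omega^(omega*4)

omega^(omega*4)


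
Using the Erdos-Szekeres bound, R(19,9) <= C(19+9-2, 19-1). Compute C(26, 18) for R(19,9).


R(19,9) <= C(19+9-2, 19-1) = C(26, 18)
C(26, 18) = 26! / (18! * 8!)
= 1562275

1562275


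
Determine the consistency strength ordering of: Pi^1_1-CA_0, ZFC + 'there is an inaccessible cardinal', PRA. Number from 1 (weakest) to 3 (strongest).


Ordering by consistency strength:
1. PRA
2. Pi^1_1-CA_0
3. ZFC + 'there is an inaccessible cardinal'


Pi^1_1-CA_0=2, ZFC + 'there is an inaccessible cardinal'=3, PRA=1


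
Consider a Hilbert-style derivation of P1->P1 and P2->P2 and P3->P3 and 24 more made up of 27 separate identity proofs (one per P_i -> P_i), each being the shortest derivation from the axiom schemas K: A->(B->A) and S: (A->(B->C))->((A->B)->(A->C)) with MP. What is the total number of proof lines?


The shortest proof of A->A from K and S in the Hilbert calculus has exactly 5 lines:
(1) K instance A->((A->A)->A), (2) S instance, (3) MP on 1,2, (4) K instance A->(A->A), (5) MP on 3,4.
For 27 independent identities: 27 * 5 = 135 lines total.

135


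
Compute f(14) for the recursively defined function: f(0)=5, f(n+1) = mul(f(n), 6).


f(0) = 5
f(1) = mul(f(0), 6) = mul(5, 6) = 30
f(2) = mul(f(1), 6) = mul(30, 6) = 180
f(3) = mul(f(2), 6) = mul(180, 6) = 1080
f(4) = mul(f(3), 6) = mul(1080, 6) = 6480
f(5) = mul(f(4), 6) = mul(6480, 6) = 38880
f(6) = mul(f(5), 6) = mul(38880, 6) = 233280
f(7) = mul(f(6), 6) = mul(233280, 6) = 1399680
f(8) = mul(f(7), 6) = mul(1399680, 6) = 8398080
f(9) = mul(f(8), 6) = mul(8398080, 6) = 50388480
f(10) = mul(f(9), 6) = mul(50388480, 6) = 302330880
f(11) = mul(f(10), 6) = mul(302330880, 6) = 1813985280
f(12) = mul(f(11), 6) = mul(1813985280, 6) = 10883911680
f(13) = mul(f(12), 6) = mul(10883911680, 6) = 65303470080
f(14) = mul(f(13), 6) = mul(65303470080, 6) = 391820820480


391820820480


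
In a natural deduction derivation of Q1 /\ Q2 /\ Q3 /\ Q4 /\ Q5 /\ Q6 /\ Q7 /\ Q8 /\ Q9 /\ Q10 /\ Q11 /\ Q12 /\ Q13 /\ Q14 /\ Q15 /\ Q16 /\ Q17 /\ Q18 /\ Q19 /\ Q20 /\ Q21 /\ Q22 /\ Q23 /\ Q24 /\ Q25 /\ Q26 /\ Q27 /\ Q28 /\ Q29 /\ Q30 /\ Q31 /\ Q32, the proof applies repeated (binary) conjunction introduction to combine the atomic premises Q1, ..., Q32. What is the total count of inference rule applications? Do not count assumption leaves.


The target conjunction has 32 conjuncts, i.e. 31 binary /\ connectives.
Each conjunction-intro joins two pieces, so 32 atoms require 32-1 = 31 applications.
Total inference nodes = 31

31


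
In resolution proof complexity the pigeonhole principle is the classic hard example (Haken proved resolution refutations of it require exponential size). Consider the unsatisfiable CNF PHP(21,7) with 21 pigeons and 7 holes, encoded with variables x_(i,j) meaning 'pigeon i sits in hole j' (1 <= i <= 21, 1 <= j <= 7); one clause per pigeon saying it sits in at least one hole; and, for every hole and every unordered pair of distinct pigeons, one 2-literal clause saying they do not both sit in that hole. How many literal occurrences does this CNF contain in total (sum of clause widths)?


PHP(21,7): 21 pigeons, 7 holes, 21*7 = 147 variables.
- pigeon clauses: one per pigeon -> 21 clauses of width 7 -> 147 literals
- hole clauses: 7 holes * C(21,2) = 7 * 210 -> 1470 clauses of width 2 -> 2940 literals
Total literal occurrences = 147 + 2940 = 3087

3087


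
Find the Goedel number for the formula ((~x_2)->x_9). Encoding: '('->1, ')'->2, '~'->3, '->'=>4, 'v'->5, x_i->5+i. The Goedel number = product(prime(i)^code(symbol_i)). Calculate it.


Formula: ((~x_2)->x_9)
Symbol codes: [1, 1, 3, 7, 2, 4, 14, 2]
Primes: [2, 3, 5, 7, 11, 13, 17, 19]
p_1^1 = 2^1 = 2
p_2^1 = 3^1 = 3
p_3^3 = 5^3 = 125
p_4^7 = 7^7 = 823543
p_5^2 = 11^2 = 121
p_6^4 = 13^4 = 28561
p_7^14 = 17^14 = 168377826559400929
p_8^2 = 19^2 = 361
Product = 129747328427105627755645828695245250

129747328427105627755645828695245250


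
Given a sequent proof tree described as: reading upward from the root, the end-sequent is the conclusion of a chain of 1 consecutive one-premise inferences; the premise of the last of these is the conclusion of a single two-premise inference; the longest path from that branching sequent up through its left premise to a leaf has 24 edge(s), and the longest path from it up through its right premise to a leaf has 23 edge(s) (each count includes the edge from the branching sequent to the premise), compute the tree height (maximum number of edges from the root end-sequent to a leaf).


Longest path through the left premise: 24 edges (measured from the branching sequent)
Longest path through the right premise: 23 edges
Height of the subtree rooted at the branching sequent: max(24, 23) = 24
The branching sequent sits 1 edges above the root (the chain of one-premise inferences), so height = 24 + 1 = 25

25


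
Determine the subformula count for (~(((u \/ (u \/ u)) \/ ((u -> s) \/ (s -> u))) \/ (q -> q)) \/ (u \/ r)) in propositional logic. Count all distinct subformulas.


Formula: (~(((u \/ (u \/ u)) \/ ((u -> s) \/ (s -> u))) \/ (q -> q)) \/ (u \/ r))
Subformulas found:
  1. q
  2. u
  3. s
  4. r
  5. (q -> q)
  6. (s -> u)
  7. (u \/ u)
  8. (u \/ r)
  9. (u -> s)
  10. (u \/ (u \/ u))
  11. ((u -> s) \/ (s -> u))
  12. ((u \/ (u \/ u)) \/ ((u -> s) \/ (s -> u)))
  13. (((u \/ (u \/ u)) \/ ((u -> s) \/ (s -> u))) \/ (q -> q))
  14. ~(((u \/ (u \/ u)) \/ ((u -> s) \/ (s -> u))) \/ (q -> q))
  15. (~(((u \/ (u \/ u)) \/ ((u -> s) \/ (s -> u))) \/ (q -> q)) \/ (u \/ r))
Total distinct subformulas = 15

15


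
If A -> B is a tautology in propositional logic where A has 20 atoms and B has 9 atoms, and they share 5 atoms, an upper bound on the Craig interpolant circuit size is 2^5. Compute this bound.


Shared atoms = 5
Craig interpolant size bound = 2^5
= 32

32


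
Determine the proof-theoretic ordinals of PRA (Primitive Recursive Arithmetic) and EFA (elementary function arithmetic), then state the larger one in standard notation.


Proof-theoretic ordinal of PRA (Primitive Recursive Arithmetic): omega^omega
Proof-theoretic ordinal of EFA (elementary function arithmetic): omega^3
Comparing: omega^3 < omega^omega.
The larger ordinal is omega^omega (from PRA (Primitive Recursive Arithmetic)).

omega^omega


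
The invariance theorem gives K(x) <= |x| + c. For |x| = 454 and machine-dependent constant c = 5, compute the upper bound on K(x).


K(x) <= |x| + c = 454 + 5 = 459

459


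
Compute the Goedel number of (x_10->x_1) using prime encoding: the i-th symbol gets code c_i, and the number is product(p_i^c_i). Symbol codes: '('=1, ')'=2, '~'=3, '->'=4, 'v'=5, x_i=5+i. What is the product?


Formula: (x_10->x_1)
Symbol codes: [1, 15, 4, 6, 2]
Primes: [2, 3, 5, 7, 11]
p_1^1 = 2^1 = 2
p_2^15 = 3^15 = 14348907
p_3^4 = 5^4 = 625
p_4^6 = 7^6 = 117649
p_5^2 = 11^2 = 121
Product = 255330352146003750

255330352146003750


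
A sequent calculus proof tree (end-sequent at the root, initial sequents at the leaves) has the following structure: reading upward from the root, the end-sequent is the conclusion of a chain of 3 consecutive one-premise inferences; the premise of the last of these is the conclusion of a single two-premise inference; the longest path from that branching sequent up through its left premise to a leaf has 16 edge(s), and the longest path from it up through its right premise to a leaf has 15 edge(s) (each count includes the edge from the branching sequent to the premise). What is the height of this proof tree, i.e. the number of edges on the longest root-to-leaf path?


Longest path through the left premise: 16 edges (measured from the branching sequent)
Longest path through the right premise: 15 edges
Height of the subtree rooted at the branching sequent: max(16, 15) = 16
The branching sequent sits 3 edges above the root (the chain of one-premise inferences), so height = 16 + 3 = 19

19


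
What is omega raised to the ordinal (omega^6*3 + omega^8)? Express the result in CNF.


omega^(omega^6*3 + omega^8):
In ordinal addition a term is absorbed by a following term of strictly larger exponent: 6 < 8, so omega^6*3 + omega^8 = omega^8.
omega raised to a CNF ordinal is a single CNF term: Result = omega^(omega^8)

omega^(omega^8)


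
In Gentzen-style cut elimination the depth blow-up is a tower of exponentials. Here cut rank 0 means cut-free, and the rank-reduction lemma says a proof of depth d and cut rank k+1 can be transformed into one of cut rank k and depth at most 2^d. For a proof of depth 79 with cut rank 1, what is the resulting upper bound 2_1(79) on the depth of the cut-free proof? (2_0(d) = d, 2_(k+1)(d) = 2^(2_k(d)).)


Each rank reduction sends depth d to at most 2^d; cut rank r needs r reductions.
2_0(79) = 79
2_1(79) = 2^79 = 604462909807314587353088
Cut-free depth bound = 604462909807314587353088

604462909807314587353088


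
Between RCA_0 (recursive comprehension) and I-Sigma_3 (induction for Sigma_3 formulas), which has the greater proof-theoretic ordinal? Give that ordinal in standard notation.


Proof-theoretic ordinal of RCA_0 (recursive comprehension): omega^omega
Proof-theoretic ordinal of I-Sigma_3 (induction for Sigma_3 formulas): omega^(omega^(omega^omega))
Comparing: omega^omega < omega^(omega^(omega^omega)).
The larger ordinal is omega^(omega^(omega^omega)) (from I-Sigma_3 (induction for Sigma_3 formulas)).

omega^(omega^(omega^omega))


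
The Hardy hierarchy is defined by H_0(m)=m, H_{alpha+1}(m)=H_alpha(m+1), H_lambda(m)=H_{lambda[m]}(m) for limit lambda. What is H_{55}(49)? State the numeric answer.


H_55(49):
For finite ordinals k, H_k(n) = n + k (each successor step adds 1).
H_55(49) = 49 + 55 = 104

104


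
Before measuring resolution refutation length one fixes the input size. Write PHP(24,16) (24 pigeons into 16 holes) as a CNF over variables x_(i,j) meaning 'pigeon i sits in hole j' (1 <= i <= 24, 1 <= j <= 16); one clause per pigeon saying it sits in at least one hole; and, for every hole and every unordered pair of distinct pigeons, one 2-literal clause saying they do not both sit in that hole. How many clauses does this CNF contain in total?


PHP(24,16): 24 pigeons, 16 holes, 24*16 = 384 variables.
- pigeon clauses: one per pigeon -> 24 clauses
- hole clauses: 16 holes * C(24,2) = 16 * 276 -> 4416 clauses
Total clauses = 24 + 4416 = 4440

4440


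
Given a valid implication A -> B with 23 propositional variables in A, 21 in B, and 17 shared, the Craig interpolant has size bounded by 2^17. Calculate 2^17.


Shared atoms = 17
Craig interpolant size bound = 2^17
= 131072

131072


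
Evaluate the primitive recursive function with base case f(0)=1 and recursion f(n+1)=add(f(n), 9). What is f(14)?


f(0) = 1
f(1) = add(f(0), 9) = add(1, 9) = 10
f(2) = add(f(1), 9) = add(10, 9) = 19
f(3) = add(f(2), 9) = add(19, 9) = 28
f(4) = add(f(3), 9) = add(28, 9) = 37
f(5) = add(f(4), 9) = add(37, 9) = 46
f(6) = add(f(5), 9) = add(46, 9) = 55
f(7) = add(f(6), 9) = add(55, 9) = 64
f(8) = add(f(7), 9) = add(64, 9) = 73
f(9) = add(f(8), 9) = add(73, 9) = 82
f(10) = add(f(9), 9) = add(82, 9) = 91
f(11) = add(f(10), 9) = add(91, 9) = 100
f(12) = add(f(11), 9) = add(100, 9) = 109
f(13) = add(f(12), 9) = add(109, 9) = 118
f(14) = add(f(13), 9) = add(118, 9) = 127


127


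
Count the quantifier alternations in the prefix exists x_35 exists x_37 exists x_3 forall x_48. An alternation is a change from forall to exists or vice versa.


Walk the prefix and count type changes:
  position 1: exists -> exists
  position 2: exists -> exists
  position 3: exists -> forall <-- alternation
Total alternations = 1

1


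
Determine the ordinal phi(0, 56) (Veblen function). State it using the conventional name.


phi(0, 56):
phi(0, beta) = omega^beta by definition.
phi(0, 56) = omega^56

omega^56


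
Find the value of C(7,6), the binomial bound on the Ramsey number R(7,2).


R(7,2) <= C(7+2-2, 7-1) = C(7, 6)
C(7, 6) = 7! / (6! * 1!)
= 7

7


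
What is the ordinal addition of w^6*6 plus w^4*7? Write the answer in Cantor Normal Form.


Ordinal addition w^6*6 + w^4*7:
Leading exponent of alpha (6) > leading exponent of beta (4).
Since alpha's term has higher exponent than beta's leading term,
the sum is simply alpha followed by beta.
Result = w^6*6 + w^4*7

w^6*6 + w^4*7


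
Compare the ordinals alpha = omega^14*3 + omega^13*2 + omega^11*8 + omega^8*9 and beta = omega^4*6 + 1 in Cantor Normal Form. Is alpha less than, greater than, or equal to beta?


Compare term by term from highest exponent:
alpha = omega^14*3 + omega^13*2 + omega^11*8 + omega^8*9
beta = omega^4*6 + 1
Term 1: alpha has omega^14*3, beta has omega^4*6
Term 2: alpha has omega^13*2, beta has omega^0*1
Term 3: alpha has omega^11*8, beta has omega^0*0
Term 4: alpha has omega^8*9, beta has omega^0*0
Result: alpha > beta

alpha > beta


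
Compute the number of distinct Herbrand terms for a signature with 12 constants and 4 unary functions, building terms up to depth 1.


Herbrand terms by depth:
Depth 0: 12 constants
Depth 1: 48 new terms (running total: 60)
Total distinct ground terms = 60

60


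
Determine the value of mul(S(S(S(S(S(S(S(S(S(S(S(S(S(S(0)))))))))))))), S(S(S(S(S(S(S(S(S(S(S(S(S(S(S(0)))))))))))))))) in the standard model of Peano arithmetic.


mul(S^14(0), S^15(0)):
S^14(0) = 14
S^15(0) = 15
14 * 15 = 210

210


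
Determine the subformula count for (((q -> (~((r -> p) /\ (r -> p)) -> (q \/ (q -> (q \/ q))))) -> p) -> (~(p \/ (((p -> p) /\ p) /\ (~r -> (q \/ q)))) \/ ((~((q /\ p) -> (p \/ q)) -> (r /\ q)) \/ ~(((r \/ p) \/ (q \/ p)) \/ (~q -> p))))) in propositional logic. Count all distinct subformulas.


Formula: (((q -> (~((r -> p) /\ (r -> p)) -> (q \/ (q -> (q \/ q))))) -> p) -> (~(p \/ (((p -> p) /\ p) /\ (~r -> (q \/ q)))) \/ ((~((q /\ p) -> (p \/ q)) -> (r /\ q)) \/ ~(((r \/ p) \/ (q \/ p)) \/ (~q -> p)))))
Subformulas found:
  1. r
  2. p
  3. q
  4. ~r
  5. ~q
  6. (q /\ p)
  7. (q \/ p)
  8. (r -> p)
  9. (p -> p)
  10. (r /\ q)
  11. (r \/ p)
  12. (p \/ q)
  13. (q \/ q)
  14. (~q -> p)
  15. (q -> (q \/ q))
  16. ((p -> p) /\ p)
  17. (~r -> (q \/ q))
  18. ((r \/ p) \/ (q \/ p))
  19. ((q /\ p) -> (p \/ q))
  20. (q \/ (q -> (q \/ q)))
  21. ((r -> p) /\ (r -> p))
  22. ~((q /\ p) -> (p \/ q))
  23. ~((r -> p) /\ (r -> p))
  24. (((p -> p) /\ p) /\ (~r -> (q \/ q)))
  25. (~((q /\ p) -> (p \/ q)) -> (r /\ q))
  26. (((r \/ p) \/ (q \/ p)) \/ (~q -> p))
  27. ~(((r \/ p) \/ (q \/ p)) \/ (~q -> p))
  28. (p \/ (((p -> p) /\ p) /\ (~r -> (q \/ q))))
  29. ~(p \/ (((p -> p) /\ p) /\ (~r -> (q \/ q))))
  30. (~((r -> p) /\ (r -> p)) -> (q \/ (q -> (q \/ q))))
  31. (q -> (~((r -> p) /\ (r -> p)) -> (q \/ (q -> (q \/ q)))))
  32. ((q -> (~((r -> p) /\ (r -> p)) -> (q \/ (q -> (q \/ q))))) -> p)
  33. ((~((q /\ p) -> (p \/ q)) -> (r /\ q)) \/ ~(((r \/ p) \/ (q \/ p)) \/ (~q -> p)))
  34. (~(p \/ (((p -> p) /\ p) /\ (~r -> (q \/ q)))) \/ ((~((q /\ p) -> (p \/ q)) -> (r /\ q)) \/ ~(((r \/ p) \/ (q \/ p)) \/ (~q -> p))))
  35. (((q -> (~((r -> p) /\ (r -> p)) -> (q \/ (q -> (q \/ q))))) -> p) -> (~(p \/ (((p -> p) /\ p) /\ (~r -> (q \/ q)))) \/ ((~((q /\ p) -> (p \/ q)) -> (r /\ q)) \/ ~(((r \/ p) \/ (q \/ p)) \/ (~q -> p)))))
Total distinct subformulas = 35

35


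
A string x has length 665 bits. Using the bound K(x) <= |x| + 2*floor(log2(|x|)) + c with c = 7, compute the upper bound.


floor(log2(665)) = 9
2 * 9 = 18
K(x) <= 665 + 18 + 7 = 690

690


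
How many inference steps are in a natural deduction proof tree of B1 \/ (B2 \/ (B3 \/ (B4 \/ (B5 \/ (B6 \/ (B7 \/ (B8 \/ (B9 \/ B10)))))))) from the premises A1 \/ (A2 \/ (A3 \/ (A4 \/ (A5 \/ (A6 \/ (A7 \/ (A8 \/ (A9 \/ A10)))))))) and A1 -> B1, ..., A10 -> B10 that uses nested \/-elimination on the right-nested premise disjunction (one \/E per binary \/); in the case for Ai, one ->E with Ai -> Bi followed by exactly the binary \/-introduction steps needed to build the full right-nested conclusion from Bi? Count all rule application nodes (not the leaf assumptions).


Constructive dilemma with 10 branches, all disjunctions right-nested:
- \/E: the premise has 9 binary \/, each eliminated once: 9 nodes.
- ->E: one per case (Ai with Ai -> Bi gives Bi): 10 nodes.
- \/I: in case i < n, Bi needs 1 step to form Bi \/ (B(i+1) \/ ...) and then i-1 steps to prepend B(i-1), ..., B1, i.e. i steps; in case i = n, B10 needs 9 prepend steps.
  \/I total = (1 + 2 + ... + 9) + 9 = 45 + 9 = 54 nodes.
Total = 9 + 10 + 54 = 73

73


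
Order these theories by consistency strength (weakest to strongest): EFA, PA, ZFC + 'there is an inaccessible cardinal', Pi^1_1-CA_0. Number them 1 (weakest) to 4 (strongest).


Ordering by consistency strength:
1. EFA
2. PA
3. Pi^1_1-CA_0
4. ZFC + 'there is an inaccessible cardinal'


EFA=1, PA=2, ZFC + 'there is an inaccessible cardinal'=4, Pi^1_1-CA_0=3


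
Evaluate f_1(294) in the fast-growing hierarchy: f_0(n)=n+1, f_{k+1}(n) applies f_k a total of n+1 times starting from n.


f_1(294) = f_0^295(294)
f_0 adds 1 each time, applied 295 times.
f_1(294) = 294 + 295 = 589

589


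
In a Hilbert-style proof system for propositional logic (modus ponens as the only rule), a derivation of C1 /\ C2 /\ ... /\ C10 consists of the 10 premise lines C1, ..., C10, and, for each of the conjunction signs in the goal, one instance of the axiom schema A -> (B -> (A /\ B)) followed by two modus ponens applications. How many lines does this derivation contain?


Conjoining 10 premises:
- 10 premise lines
- the goal has 9 conjunction signs; each costs 1 axiom instance + 2 MP = 3 lines: 3 * 9 = 27
Total = 10 + 27 = 37 lines.

37


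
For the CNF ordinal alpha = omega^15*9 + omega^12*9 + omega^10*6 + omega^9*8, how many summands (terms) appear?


CNF: omega^15*9 + omega^12*9 + omega^10*6 + omega^9*8
Count the summands separated by '+':
  term 1: omega^15*9
  term 2: omega^12*9
  term 3: omega^10*6
  term 4: omega^9*8
Total terms = 4

4


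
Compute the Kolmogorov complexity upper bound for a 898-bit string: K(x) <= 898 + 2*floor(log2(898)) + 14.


floor(log2(898)) = 9
2 * 9 = 18
K(x) <= 898 + 18 + 14 = 930

930


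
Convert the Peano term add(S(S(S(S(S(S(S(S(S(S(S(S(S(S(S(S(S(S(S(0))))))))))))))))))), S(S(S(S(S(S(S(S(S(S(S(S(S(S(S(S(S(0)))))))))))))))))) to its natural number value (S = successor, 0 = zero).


add(S^19(0), S^17(0)):
S^19(0) = 19
S^17(0) = 17
19 + 17 = 36

36


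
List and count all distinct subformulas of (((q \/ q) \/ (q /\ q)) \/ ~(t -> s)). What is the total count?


Formula: (((q \/ q) \/ (q /\ q)) \/ ~(t -> s))
Subformulas found:
  1. q
  2. s
  3. t
  4. (t -> s)
  5. (q /\ q)
  6. (q \/ q)
  7. ~(t -> s)
  8. ((q \/ q) \/ (q /\ q))
  9. (((q \/ q) \/ (q /\ q)) \/ ~(t -> s))
Total distinct subformulas = 9

9


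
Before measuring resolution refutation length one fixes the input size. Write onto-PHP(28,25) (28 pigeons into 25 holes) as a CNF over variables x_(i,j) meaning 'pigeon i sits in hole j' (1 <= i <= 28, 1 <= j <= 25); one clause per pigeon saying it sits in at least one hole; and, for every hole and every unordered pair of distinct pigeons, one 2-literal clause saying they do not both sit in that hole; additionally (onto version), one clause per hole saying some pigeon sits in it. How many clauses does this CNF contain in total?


onto-PHP(28,25): 28 pigeons, 25 holes, 28*25 = 700 variables.
- pigeon clauses: one per pigeon -> 28 clauses
- hole clauses: 25 holes * C(28,2) = 25 * 378 -> 9450 clauses
- onto clauses: one per hole -> 25 clauses
Total clauses = 28 + 9450 + 25 = 9503

9503


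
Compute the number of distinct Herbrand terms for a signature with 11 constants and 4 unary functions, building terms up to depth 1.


Herbrand terms by depth:
Depth 0: 11 constants
Depth 1: 44 new terms (running total: 55)
Total distinct ground terms = 55

55


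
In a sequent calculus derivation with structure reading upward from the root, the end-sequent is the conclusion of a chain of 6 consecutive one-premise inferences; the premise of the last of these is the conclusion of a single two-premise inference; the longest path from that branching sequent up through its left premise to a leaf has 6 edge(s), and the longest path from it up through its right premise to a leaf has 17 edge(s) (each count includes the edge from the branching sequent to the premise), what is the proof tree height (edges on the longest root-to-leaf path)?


Longest path through the left premise: 6 edges (measured from the branching sequent)
Longest path through the right premise: 17 edges
Height of the subtree rooted at the branching sequent: max(6, 17) = 17
The branching sequent sits 6 edges above the root (the chain of one-premise inferences), so height = 17 + 6 = 23

23


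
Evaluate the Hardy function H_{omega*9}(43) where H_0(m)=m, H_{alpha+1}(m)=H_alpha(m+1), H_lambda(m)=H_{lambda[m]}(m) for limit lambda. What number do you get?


H_{omega*9}(43):
For the Hardy hierarchy, H_{omega*k}(n) = 2^k * n.
2^9 = 512.
512 * 43 = 22016

22016


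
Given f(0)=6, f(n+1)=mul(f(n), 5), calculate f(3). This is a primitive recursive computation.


f(0) = 6
f(1) = mul(f(0), 5) = mul(6, 5) = 30
f(2) = mul(f(1), 5) = mul(30, 5) = 150
f(3) = mul(f(2), 5) = mul(150, 5) = 750


750


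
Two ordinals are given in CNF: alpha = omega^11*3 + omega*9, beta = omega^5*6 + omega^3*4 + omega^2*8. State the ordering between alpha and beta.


Compare term by term from highest exponent:
alpha = omega^11*3 + omega*9
beta = omega^5*6 + omega^3*4 + omega^2*8
Term 1: alpha has omega^11*3, beta has omega^5*6
Term 2: alpha has omega^1*9, beta has omega^3*4
Term 3: alpha has omega^0*0, beta has omega^2*8
Result: alpha > beta

alpha > beta


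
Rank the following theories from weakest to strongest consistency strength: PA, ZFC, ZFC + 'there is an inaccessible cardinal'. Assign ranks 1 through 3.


Ordering by consistency strength:
1. PA
2. ZFC
3. ZFC + 'there is an inaccessible cardinal'


PA=1, ZFC=2, ZFC + 'there is an inaccessible cardinal'=3


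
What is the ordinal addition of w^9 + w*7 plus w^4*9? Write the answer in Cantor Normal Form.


Ordinal addition (w^9 + w*7) + w^4*9:
alpha's leading term has exponent 9 > beta's exponent 4, so it survives.
alpha's tail term has exponent 1 < beta's exponent 4, so it is absorbed by beta.
In ordinal addition, any term followed by a strictly larger-exponent term is absorbed.
Result = w^9 + w^4*9

w^9 + w^4*9


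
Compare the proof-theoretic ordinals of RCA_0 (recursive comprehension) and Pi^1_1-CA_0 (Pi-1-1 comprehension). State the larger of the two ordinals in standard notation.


Proof-theoretic ordinal of RCA_0 (recursive comprehension): omega^omega
Proof-theoretic ordinal of Pi^1_1-CA_0 (Pi-1-1 comprehension): psi_0(Omega_omega)
Comparing: omega^omega < psi_0(Omega_omega).
The larger ordinal is psi_0(Omega_omega) (from Pi^1_1-CA_0 (Pi-1-1 comprehension)).

psi_0(Omega_omega)


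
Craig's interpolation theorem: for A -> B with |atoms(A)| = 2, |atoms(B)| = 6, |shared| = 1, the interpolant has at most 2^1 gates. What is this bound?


Shared atoms = 1
Craig interpolant size bound = 2^1
= 2

2


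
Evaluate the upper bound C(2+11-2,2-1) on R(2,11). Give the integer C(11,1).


R(2,11) <= C(2+11-2, 2-1) = C(11, 1)
C(11, 1) = 11! / (1! * 10!)
= 11

11


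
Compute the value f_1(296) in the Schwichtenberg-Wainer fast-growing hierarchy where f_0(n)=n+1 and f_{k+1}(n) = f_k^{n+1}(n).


f_1(296) = f_0^297(296)
f_0 adds 1 each time, applied 297 times.
f_1(296) = 296 + 297 = 593

593


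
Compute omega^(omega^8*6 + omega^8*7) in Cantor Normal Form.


omega^(omega^8*6 + omega^8*7):
Both terms of the exponent have the same exponent 8, so they merge: omega^8*6 + omega^8*7 = omega^8*(6+7) = omega^8*13.
omega raised to a CNF ordinal is a single CNF term: Result = omega^(omega^8*13)

omega^(omega^8*13)


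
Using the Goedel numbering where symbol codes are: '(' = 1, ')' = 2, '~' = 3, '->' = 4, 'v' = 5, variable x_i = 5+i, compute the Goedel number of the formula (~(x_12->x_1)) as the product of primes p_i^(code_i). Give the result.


Formula: (~(x_12->x_1))
Symbol codes: [1, 3, 1, 17, 4, 6, 2, 2]
Primes: [2, 3, 5, 7, 11, 13, 17, 19]
p_1^1 = 2^1 = 2
p_2^3 = 3^3 = 27
p_3^1 = 5^1 = 5
p_4^17 = 7^17 = 232630513987207
p_5^4 = 11^4 = 14641
p_6^6 = 13^6 = 4826809
p_7^2 = 17^2 = 289
p_8^2 = 19^2 = 361
Product = 463091002998491082425771564893890

463091002998491082425771564893890


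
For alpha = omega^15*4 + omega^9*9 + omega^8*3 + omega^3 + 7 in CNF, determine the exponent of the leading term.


CNF: omega^15*4 + omega^9*9 + omega^8*3 + omega^3 + 7
The leading term is omega^15*4, which has exponent 15.

15


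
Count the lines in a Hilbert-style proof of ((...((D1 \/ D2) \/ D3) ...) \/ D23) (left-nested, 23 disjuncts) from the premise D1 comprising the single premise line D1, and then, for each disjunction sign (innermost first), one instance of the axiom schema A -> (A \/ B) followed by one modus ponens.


Building the left-nested 23-ary disjunction from D1:
- 1 premise line (D1)
- 23 disjuncts means 22 disjunction signs; each needs 1 axiom instance + 1 MP = 2 lines: 2 * 22 = 44
Total = 1 + 44 = 45 lines.

45


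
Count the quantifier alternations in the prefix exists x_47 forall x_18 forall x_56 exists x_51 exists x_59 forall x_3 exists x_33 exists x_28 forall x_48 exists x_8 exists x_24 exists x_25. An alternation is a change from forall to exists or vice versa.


Walk the prefix and count type changes:
  position 1: exists -> forall <-- alternation
  position 2: forall -> forall
  position 3: forall -> exists <-- alternation
  position 4: exists -> exists
  position 5: exists -> forall <-- alternation
  position 6: forall -> exists <-- alternation
  position 7: exists -> exists
  position 8: exists -> forall <-- alternation
  position 9: forall -> exists <-- alternation
  position 10: exists -> exists
  position 11: exists -> exists
Total alternations = 6

6


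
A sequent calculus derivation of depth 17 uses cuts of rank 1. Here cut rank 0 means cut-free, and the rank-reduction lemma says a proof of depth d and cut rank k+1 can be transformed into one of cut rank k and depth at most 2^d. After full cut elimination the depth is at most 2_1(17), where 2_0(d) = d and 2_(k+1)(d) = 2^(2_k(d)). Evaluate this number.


Each rank reduction sends depth d to at most 2^d; cut rank r needs r reductions.
2_0(17) = 17
2_1(17) = 2^17 = 131072
Cut-free depth bound = 131072

131072


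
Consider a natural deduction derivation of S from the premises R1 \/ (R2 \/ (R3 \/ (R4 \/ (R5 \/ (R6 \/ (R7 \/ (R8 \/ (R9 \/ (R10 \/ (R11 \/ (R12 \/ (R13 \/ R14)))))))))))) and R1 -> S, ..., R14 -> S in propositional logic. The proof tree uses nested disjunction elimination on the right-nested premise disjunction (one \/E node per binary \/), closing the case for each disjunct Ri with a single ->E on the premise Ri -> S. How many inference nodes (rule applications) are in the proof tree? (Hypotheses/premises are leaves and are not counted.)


The premise R1 \/ (R2 \/ (R3 \/ (R4 \/ (R5 \/ (R6 \/ (R7 \/ (R8 \/ (R9 \/ (R10 \/ (R11 \/ (R12 \/ (R13 \/ R14)))))))))))) contains 14 disjuncts, hence 13 binary \/ connectives.
- Each binary \/ is eliminated once: 13 \/E nodes.
- Each of the 14 cases Ri derives S by one ->E with Ri -> S: 14 ->E nodes.
Total = 13 + 14 = 27

27


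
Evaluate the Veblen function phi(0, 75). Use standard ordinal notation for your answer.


phi(0, 75):
phi(0, beta) = omega^beta by definition.
phi(0, 75) = omega^75

omega^75


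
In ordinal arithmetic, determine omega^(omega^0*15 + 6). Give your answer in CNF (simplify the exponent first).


omega^(omega^0*15 + 6):
omega^0 = 1, so the exponent is 15 + 6 = 21 (finite ordinal addition).
Result = omega^21, already a single CNF term.

omega^21


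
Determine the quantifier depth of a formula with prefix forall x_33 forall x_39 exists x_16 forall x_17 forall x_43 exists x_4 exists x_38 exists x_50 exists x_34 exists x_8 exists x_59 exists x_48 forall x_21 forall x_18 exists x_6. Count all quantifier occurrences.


Quantifier prefix has 15 quantifier symbols.
Quantifier depth = 15

15


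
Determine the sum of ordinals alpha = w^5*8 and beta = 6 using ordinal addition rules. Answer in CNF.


Ordinal addition w^5*8 + 6:
Leading exponent of alpha (5) > leading exponent of beta (0).
Since alpha's term has higher exponent than beta's leading term,
the sum is simply alpha followed by beta.
Result = w^5*8 + 6

w^5*8 + 6


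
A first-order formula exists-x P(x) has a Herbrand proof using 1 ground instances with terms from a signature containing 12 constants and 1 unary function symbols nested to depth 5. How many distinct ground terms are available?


Herbrand terms by depth:
Depth 0: 12 constants
Depth 1: 12 new terms (running total: 24)
Depth 2: 12 new terms (running total: 36)
Depth 3: 12 new terms (running total: 48)
Depth 4: 12 new terms (running total: 60)
Depth 5: 12 new terms (running total: 72)
Total distinct ground terms = 72

72


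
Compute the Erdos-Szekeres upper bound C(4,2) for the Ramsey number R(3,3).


R(3,3) <= C(3+3-2, 3-1) = C(4, 2)
C(4, 2) = 4! / (2! * 2!)
= 6

6


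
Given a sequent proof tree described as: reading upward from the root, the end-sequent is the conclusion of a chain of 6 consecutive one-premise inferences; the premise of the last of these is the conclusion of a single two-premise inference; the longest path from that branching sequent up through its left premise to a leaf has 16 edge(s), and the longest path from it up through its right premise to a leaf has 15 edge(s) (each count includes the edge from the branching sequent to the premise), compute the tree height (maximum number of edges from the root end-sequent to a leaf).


Longest path through the left premise: 16 edges (measured from the branching sequent)
Longest path through the right premise: 15 edges
Height of the subtree rooted at the branching sequent: max(16, 15) = 16
The branching sequent sits 6 edges above the root (the chain of one-premise inferences), so height = 16 + 6 = 22

22


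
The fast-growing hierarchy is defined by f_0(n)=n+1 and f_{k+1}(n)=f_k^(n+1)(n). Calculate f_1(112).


f_1(112) = f_0^113(112)
f_0 adds 1 each time, applied 113 times.
f_1(112) = 112 + 113 = 225

225


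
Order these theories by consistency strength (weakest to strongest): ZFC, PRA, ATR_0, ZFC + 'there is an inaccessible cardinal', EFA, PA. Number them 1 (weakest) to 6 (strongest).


Ordering by consistency strength:
1. EFA
2. PRA
3. PA
4. ATR_0
5. ZFC
6. ZFC + 'there is an inaccessible cardinal'


ZFC=5, PRA=2, ATR_0=4, ZFC + 'there is an inaccessible cardinal'=6, EFA=1, PA=3


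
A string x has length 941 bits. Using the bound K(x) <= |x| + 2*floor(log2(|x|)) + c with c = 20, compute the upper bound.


floor(log2(941)) = 9
2 * 9 = 18
K(x) <= 941 + 18 + 20 = 979

979


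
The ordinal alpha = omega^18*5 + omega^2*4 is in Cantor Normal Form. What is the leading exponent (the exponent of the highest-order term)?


CNF: omega^18*5 + omega^2*4
The leading term is omega^18*5, which has exponent 18.

18


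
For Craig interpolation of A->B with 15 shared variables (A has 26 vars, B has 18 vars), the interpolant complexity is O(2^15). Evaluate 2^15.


Shared atoms = 15
Craig interpolant size bound = 2^15
= 32768

32768


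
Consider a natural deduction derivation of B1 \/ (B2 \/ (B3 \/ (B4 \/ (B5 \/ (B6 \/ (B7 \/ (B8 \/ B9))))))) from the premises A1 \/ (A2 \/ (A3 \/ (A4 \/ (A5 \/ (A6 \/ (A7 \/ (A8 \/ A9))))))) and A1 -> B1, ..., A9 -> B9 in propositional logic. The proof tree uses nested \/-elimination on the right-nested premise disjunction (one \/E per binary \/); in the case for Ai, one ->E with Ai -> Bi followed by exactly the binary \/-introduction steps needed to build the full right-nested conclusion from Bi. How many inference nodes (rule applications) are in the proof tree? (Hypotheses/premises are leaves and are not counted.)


Constructive dilemma with 9 branches, all disjunctions right-nested:
- \/E: the premise has 8 binary \/, each eliminated once: 8 nodes.
- ->E: one per case (Ai with Ai -> Bi gives Bi): 9 nodes.
- \/I: in case i < n, Bi needs 1 step to form Bi \/ (B(i+1) \/ ...) and then i-1 steps to prepend B(i-1), ..., B1, i.e. i steps; in case i = n, B9 needs 8 prepend steps.
  \/I total = (1 + 2 + ... + 8) + 8 = 36 + 8 = 44 nodes.
Total = 8 + 9 + 44 = 61

61


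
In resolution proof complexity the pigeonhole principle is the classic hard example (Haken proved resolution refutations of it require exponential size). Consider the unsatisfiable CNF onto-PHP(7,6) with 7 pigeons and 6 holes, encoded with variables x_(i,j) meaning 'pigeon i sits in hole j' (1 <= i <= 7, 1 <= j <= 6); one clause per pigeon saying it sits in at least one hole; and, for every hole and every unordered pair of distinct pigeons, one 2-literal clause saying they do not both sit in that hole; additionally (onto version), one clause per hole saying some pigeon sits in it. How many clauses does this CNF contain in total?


onto-PHP(7,6): 7 pigeons, 6 holes, 7*6 = 42 variables.
- pigeon clauses: one per pigeon -> 7 clauses
- hole clauses: 6 holes * C(7,2) = 6 * 21 -> 126 clauses
- onto clauses: one per hole -> 6 clauses
Total clauses = 7 + 126 + 6 = 139

139


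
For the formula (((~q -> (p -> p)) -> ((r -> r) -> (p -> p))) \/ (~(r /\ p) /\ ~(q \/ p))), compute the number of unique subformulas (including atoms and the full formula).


Formula: (((~q -> (p -> p)) -> ((r -> r) -> (p -> p))) \/ (~(r /\ p) /\ ~(q \/ p)))
Subformulas found:
  1. q
  2. r
  3. p
  4. ~q
  5. (r -> r)
  6. (q \/ p)
  7. (p -> p)
  8. (r /\ p)
  9. ~(r /\ p)
  10. ~(q \/ p)
  11. (~q -> (p -> p))
  12. ((r -> r) -> (p -> p))
  13. (~(r /\ p) /\ ~(q \/ p))
  14. ((~q -> (p -> p)) -> ((r -> r) -> (p -> p)))
  15. (((~q -> (p -> p)) -> ((r -> r) -> (p -> p))) \/ (~(r /\ p) /\ ~(q \/ p)))
Total distinct subformulas = 15

15


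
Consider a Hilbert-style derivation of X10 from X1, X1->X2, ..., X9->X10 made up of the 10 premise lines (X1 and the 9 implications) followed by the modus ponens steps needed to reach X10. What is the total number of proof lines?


We have 10 premise lines: X1 and 9 implications.
Each implication is detached once by MP, giving 9 MP lines.
10 premise lines + 9 MP lines = 19 total lines.

19


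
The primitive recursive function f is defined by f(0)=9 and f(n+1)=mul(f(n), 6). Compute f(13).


f(0) = 9
f(1) = mul(f(0), 6) = mul(9, 6) = 54
f(2) = mul(f(1), 6) = mul(54, 6) = 324
f(3) = mul(f(2), 6) = mul(324, 6) = 1944
f(4) = mul(f(3), 6) = mul(1944, 6) = 11664
f(5) = mul(f(4), 6) = mul(11664, 6) = 69984
f(6) = mul(f(5), 6) = mul(69984, 6) = 419904
f(7) = mul(f(6), 6) = mul(419904, 6) = 2519424
f(8) = mul(f(7), 6) = mul(2519424, 6) = 15116544
f(9) = mul(f(8), 6) = mul(15116544, 6) = 90699264
f(10) = mul(f(9), 6) = mul(90699264, 6) = 544195584
f(11) = mul(f(10), 6) = mul(544195584, 6) = 3265173504
f(12) = mul(f(11), 6) = mul(3265173504, 6) = 19591041024
f(13) = mul(f(12), 6) = mul(19591041024, 6) = 117546246144


117546246144


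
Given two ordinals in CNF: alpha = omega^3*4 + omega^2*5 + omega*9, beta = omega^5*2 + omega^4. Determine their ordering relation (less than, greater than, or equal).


Compare term by term from highest exponent:
alpha = omega^3*4 + omega^2*5 + omega*9
beta = omega^5*2 + omega^4
Term 1: alpha has omega^3*4, beta has omega^5*2
Term 2: alpha has omega^2*5, beta has omega^4*1
Term 3: alpha has omega^1*9, beta has omega^0*0
Result: alpha < beta

alpha < beta
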